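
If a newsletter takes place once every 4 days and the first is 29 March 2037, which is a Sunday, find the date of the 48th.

3 October 2037

The 48th occurrence is 47 intervals after the first: 47 × 4 = 188 days after 29 March 2037.
March has 31 days — 2 days to the end of March leaves 186.
April has 30 days (156 left).
May has 31 days (125 left).
June has 30 days (95 left).
July has 31 days (64 left).
August has 31 days (33 left).
September has 30 days (3 left).
3 days into October → 3 October 2037.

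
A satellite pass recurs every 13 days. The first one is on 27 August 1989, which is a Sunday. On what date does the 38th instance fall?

The 38th occurrence is 37 intervals after the first: 37 × 13 = 481 days after 27 August 1989.
August has 31 days — 4 days to the end of August leaves 477.
From end of August to end of 1989 is 122 days (355 left).
January has 31 days (324 left).
February has 28 days (296 left).
March has 31 days (265 left).
April has 30 days (235 left).
May has 31 days (204 left).
June has 30 days (174 left).
July has 31 days (143 left).
August has 31 days (112 left).
September has 30 days (82 left).
October has 31 days (51 left).
November has 30 days (21 left).
21 days into December → 21 December 1990.

21 December 1990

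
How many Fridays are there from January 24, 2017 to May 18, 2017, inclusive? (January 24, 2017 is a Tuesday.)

January 24, 2017 is a Tuesday; the first Friday on or after it is January 27, 2017 (3 days later).
From January 27, 2017 to May 18, 2017: 4 + 28 + 31 + 30 + 18 = 111 days (rest of January, February, March, April, May).
111 ÷ 7 = 15 full weeks with remainder 6, so 15 more Fridays after the first → 16.

16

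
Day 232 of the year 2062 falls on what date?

January has 31 days (232 − 31 = 201 remain).
February has 28 days (201 − 28 = 173 remain).
March has 31 days (173 − 31 = 142 remain).
April has 30 days (142 − 30 = 112 remain).
May has 31 days (112 − 31 = 81 remain).
June has 30 days (81 − 30 = 51 remain).
July has 31 days (51 − 31 = 20 remain).
20 into August → August 20.

20 August 2062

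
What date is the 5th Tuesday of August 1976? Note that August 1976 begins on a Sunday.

August 31, 1976

August 1976 begins on a Sunday, so the first Tuesday is August 3 (2 days later).
The 5th Tuesday is 4 weeks later: 3 + 28 = 31.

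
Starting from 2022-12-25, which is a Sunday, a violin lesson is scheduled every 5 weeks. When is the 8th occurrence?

The 8th occurrence is 7 intervals after the first: 7 × 35 = 245 days after 2022-12-25.
December has 31 days — 6 days to the end of December leaves 239.
January has 31 days (208 left).
February has 28 days (180 left).
March has 31 days (149 left).
April has 30 days (119 left).
May has 31 days (88 left).
June has 30 days (58 left).
July has 31 days (27 left).
27 days into August → 2023-08-27.

2023-08-27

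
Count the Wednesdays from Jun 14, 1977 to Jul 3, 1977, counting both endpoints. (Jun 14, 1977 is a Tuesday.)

Jun 14, 1977 is a Tuesday; the first Wednesday on or after it is Jun 15, 1977 (1 day later).
From Jun 15, 1977 to Jul 3, 1977: 15 + 3 = 18 days (rest of Jun, Jul).
18 ÷ 7 = 2 full weeks with remainder 4, so 2 more Wednesdays after the first → 3.

3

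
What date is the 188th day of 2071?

7 July 2071

January has 31 days (188 − 31 = 157 remain).
February has 28 days (157 − 28 = 129 remain).
March has 31 days (129 − 31 = 98 remain).
April has 30 days (98 − 30 = 68 remain).
May has 31 days (68 − 31 = 37 remain).
June has 30 days (37 − 30 = 7 remain).
7 into July → July 7.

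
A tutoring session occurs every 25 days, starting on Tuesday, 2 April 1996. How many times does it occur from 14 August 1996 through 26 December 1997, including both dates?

20

Occurrences land 25·i days after 2 April 1996 for i = 0, 1, 2, …
14 August 1996 is 134 days after the start; 134 ÷ 25 = 5 remainder 9; since the remainder is 9, round up to i = 6. First occurrence in the window: #7 on 30 August 1996 (6×25 = 150 days in).
26 December 1997 is 633 days after the start; 633 ÷ 25 = 25 remainder 8. Last occurrence in the window: #26 on 18 December 1997.
Occurrences #7 through #26: 20 in total.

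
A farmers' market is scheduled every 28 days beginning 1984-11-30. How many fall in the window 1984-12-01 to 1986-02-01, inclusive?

15

Occurrences land 28·i days after 1984-11-30 for i = 0, 1, 2, …
1984-12-01 is 1 day after the start; 1 ÷ 28 = 0 remainder 1; since the remainder is 1, round up to i = 1. First occurrence in the window: #2 on 1984-12-28 (1×28 = 28 days in).
1986-02-01 is 428 days after the start; 428 ÷ 28 = 15 remainder 8. Last occurrence in the window: #16 on 1986-01-24.
Occurrences #2 through #16: 15 in total.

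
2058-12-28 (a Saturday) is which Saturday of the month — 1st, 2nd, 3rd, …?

Day 28 falls in week ⌈28/7⌉ of the month.
Days 1–7 hold the 1st Saturday, 8–14 the 2nd, 15–21 the 3rd, 22–28 the 4th, 29–31 the 5th.
28 is in the range for the 4th.

4th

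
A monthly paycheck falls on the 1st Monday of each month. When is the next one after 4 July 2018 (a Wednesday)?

July 2018 starts on a Sunday, so its 1st Monday is 2 July 2018 (1 day in).
That is not after 4 July 2018, so look at August 2018.
August 2018 starts on a Wednesday, so its 1st Monday is 6 August 2018 (5 days in).

6 August 2018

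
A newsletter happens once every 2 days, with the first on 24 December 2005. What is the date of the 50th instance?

The 50th occurrence is 49 intervals after the first: 49 × 2 = 98 days after 24 December 2005.
December has 31 days — 7 days to the end of December leaves 91.
January has 31 days (60 left).
February has 28 days (32 left).
March has 31 days (1 left).
1 day into April → 1 April 2006.

1 April 2006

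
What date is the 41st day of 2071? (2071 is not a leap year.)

February 10, 2071

January has 31 days (41 − 31 = 10 remain).
10 into February → February 10.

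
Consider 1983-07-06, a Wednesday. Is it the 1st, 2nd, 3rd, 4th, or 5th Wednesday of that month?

1st

Day 6 falls in week ⌈6/7⌉ of the month.
Days 1–7 hold the 1st Wednesday, 8–14 the 2nd, 15–21 the 3rd, 22–28 the 4th, 29–31 the 5th.
6 is in the range for the 1st.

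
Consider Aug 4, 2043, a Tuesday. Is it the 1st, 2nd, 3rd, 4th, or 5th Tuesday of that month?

Day 4 falls in week ⌈4/7⌉ of the month.
Days 1–7 hold the 1st Tuesday, 8–14 the 2nd, 15–21 the 3rd, 22–28 the 4th, 29–31 the 5th.
4 is in the range for the 1st.

1st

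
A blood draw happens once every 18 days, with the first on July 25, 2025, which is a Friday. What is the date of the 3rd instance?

The 3rd occurrence is 2 intervals after the first: 2 × 18 = 36 days after July 25, 2025.
July has 31 days — 6 days to the end of July leaves 30.
30 days into August → August 30, 2025.

August 30, 2025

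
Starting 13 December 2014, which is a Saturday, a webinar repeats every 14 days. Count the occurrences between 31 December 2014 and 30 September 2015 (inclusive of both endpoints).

19

Occurrences land 14·i days after 13 December 2014 for i = 0, 1, 2, …
31 December 2014 is 18 days after the start; 18 ÷ 14 = 1 remainder 4; since the remainder is 4, round up to i = 2. First occurrence in the window: #3 on 10 January 2015 (2×14 = 28 days in).
30 September 2015 is 291 days after the start; 291 ÷ 14 = 20 remainder 11. Last occurrence in the window: #21 on 19 September 2015.
Occurrences #3 through #21: 19 in total.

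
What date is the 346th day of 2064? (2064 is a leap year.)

Dec 11, 2064

Jan has 31 days (346 − 31 = 315 remain).
Feb has 29 days (315 − 29 = 286 remain).
Mar has 31 days (286 − 31 = 255 remain).
Apr has 30 days (255 − 30 = 225 remain).
May has 31 days (225 − 31 = 194 remain).
Jun has 30 days (194 − 30 = 164 remain).
Jul has 31 days (164 − 31 = 133 remain).
Aug has 31 days (133 − 31 = 102 remain).
Sep has 30 days (102 − 30 = 72 remain).
Oct has 31 days (72 − 31 = 41 remain).
Nov has 30 days (41 − 30 = 11 remain).
11 into Dec → Dec 11.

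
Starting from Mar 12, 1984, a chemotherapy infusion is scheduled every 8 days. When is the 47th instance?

The 47th occurrence is 46 intervals after the first: 46 × 8 = 368 days after Mar 12, 1984.
Mar has 31 days — 19 days to the end of Mar leaves 349.
Apr has 30 days (319 left).
May has 31 days (288 left).
Jun has 30 days (258 left).
Jul has 31 days (227 left).
Aug has 31 days (196 left).
Sep has 30 days (166 left).
Oct has 31 days (135 left).
Nov has 30 days (105 left).
Dec has 31 days (74 left).
Jan has 31 days (43 left).
Feb has 28 days (15 left).
15 days into Mar → Mar 15, 1985.

Mar 15, 1985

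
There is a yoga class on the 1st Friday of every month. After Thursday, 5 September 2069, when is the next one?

6 September 2069

September 2069 starts on a Sunday, so its 1st Friday is 6 September 2069 (5 days in).
6 September 2069 is after 5 September 2069, so that is the next one.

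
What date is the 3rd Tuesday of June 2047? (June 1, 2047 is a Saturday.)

June 2047 begins on a Saturday, so the first Tuesday is June 4 (3 days later).
The 3rd Tuesday is 2 weeks later: 4 + 14 = 18.

June 18, 2047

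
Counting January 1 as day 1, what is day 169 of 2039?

January has 31 days (169 − 31 = 138 remain).
February has 28 days (138 − 28 = 110 remain).
March has 31 days (110 − 31 = 79 remain).
April has 30 days (79 − 30 = 49 remain).
May has 31 days (49 − 31 = 18 remain).
18 into June → June 18.

18 June 2039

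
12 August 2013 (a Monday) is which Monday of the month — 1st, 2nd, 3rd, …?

2nd

Day 12 falls in week ⌈12/7⌉ of the month.
Days 1–7 hold the 1st Monday, 8–14 the 2nd, 15–21 the 3rd, 22–28 the 4th, 29–31 the 5th.
12 is in the range for the 2nd.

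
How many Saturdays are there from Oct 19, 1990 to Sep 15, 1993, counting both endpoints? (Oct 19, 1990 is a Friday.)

Oct 19, 1990 is a Friday; the first Saturday on or after it is Oct 20, 1990 (1 day later).
From Oct 20, 1990 to Sep 15, 1993: 72 + 365 + 366 + 258 = 1061 days (rest of 1990, 1991, 1992, to Sep 15, 1993 in 1993).
1061 ÷ 7 = 151 full weeks with remainder 4, so 151 more Saturdays after the first → 152.

152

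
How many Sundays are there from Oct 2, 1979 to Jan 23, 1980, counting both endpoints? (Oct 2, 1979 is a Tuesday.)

16

Oct 2, 1979 is a Tuesday; the first Sunday on or after it is Oct 7, 1979 (5 days later).
From Oct 7, 1979 to Jan 23, 1980: 24 + 30 + 31 + 23 = 108 days (rest of Oct, Nov, Dec, Jan).
108 ÷ 7 = 15 full weeks with remainder 3, so 15 more Sundays after the first → 16.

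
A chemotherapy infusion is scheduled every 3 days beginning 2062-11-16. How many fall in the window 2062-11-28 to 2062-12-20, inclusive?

8

Occurrences land 3·i days after 2062-11-16 for i = 0, 1, 2, …
2062-11-28 is 12 days after the start; 12 ÷ 3 = 4 remainder 0. First occurrence in the window: #5 on 2062-11-28 (4×3 = 12 days in).
2062-12-20 is 34 days after the start; 34 ÷ 3 = 11 remainder 1. Last occurrence in the window: #12 on 2062-12-19.
Occurrences #5 through #12: 8 in total.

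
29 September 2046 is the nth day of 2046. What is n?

272

Days in months before September: 31 + 28 + 31 + 30 + 31 + 30 + 31 + 31 = 243.
Plus 29 days into September → day 272.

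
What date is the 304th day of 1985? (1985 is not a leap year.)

January has 31 days (304 − 31 = 273 remain).
February has 28 days (273 − 28 = 245 remain).
March has 31 days (245 − 31 = 214 remain).
April has 30 days (214 − 30 = 184 remain).
May has 31 days (184 − 31 = 153 remain).
June has 30 days (153 − 30 = 123 remain).
July has 31 days (123 − 31 = 92 remain).
August has 31 days (92 − 31 = 61 remain).
September has 30 days (61 − 30 = 31 remain).
31 into October → October 31.

1985-10-31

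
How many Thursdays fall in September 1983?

5

1983-09-01 is a Thursday; the first Thursday on or after it is 1983-09-01.
From 1983-09-01 to 1983-09-30 is 30 − 1 = 29 days.
29 ÷ 7 = 4 full weeks with remainder 1, so 4 more Thursdays after the first → 5.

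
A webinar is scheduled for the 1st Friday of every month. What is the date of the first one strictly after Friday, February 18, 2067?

March 4, 2067

February 2067 starts on a Tuesday, so its 1st Friday is February 4, 2067 (3 days in).
That is not after February 18, 2067, so look at March 2067.
March 2067 starts on a Tuesday, so its 1st Friday is March 4, 2067 (3 days in).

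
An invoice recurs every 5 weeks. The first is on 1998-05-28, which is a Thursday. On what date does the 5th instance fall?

The 5th occurrence is 4 intervals after the first: 4 × 35 = 140 days after 1998-05-28.
May has 31 days — 3 days to the end of May leaves 137.
June has 30 days (107 left).
July has 31 days (76 left).
August has 31 days (45 left).
September has 30 days (15 left).
15 days into October → 1998-10-15.

1998-10-15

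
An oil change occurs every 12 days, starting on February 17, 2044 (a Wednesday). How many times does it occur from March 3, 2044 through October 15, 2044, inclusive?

Occurrences land 12·i days after February 17, 2044 for i = 0, 1, 2, …
March 3, 2044 is 15 days after the start; 15 ÷ 12 = 1 remainder 3; since the remainder is 3, round up to i = 2. First occurrence in the window: #3 on March 12, 2044 (2×12 = 24 days in).
October 15, 2044 is 241 days after the start; 241 ÷ 12 = 20 remainder 1. Last occurrence in the window: #21 on October 14, 2044.
Occurrences #3 through #21: 19 in total.

19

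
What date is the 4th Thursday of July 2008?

2008-07-24

July 2008 begins on a Tuesday, so the first Thursday is July 3 (2 days later).
The 4th Thursday is 3 weeks later: 3 + 21 = 24.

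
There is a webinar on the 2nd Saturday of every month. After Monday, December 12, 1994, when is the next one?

January 14, 1995

December 1994 starts on a Thursday; its first Saturday is the 3rd, so the 2nd Saturday is the 10th — December 10, 1994.
That is not after December 12, 1994, so look at January 1995.
January 1995 starts on a Sunday; its first Saturday is the 7th, so the 2nd Saturday is the 14th — January 14, 1995.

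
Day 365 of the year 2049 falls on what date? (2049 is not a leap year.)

December 31, 2049

January has 31 days (365 − 31 = 334 remain).
February has 28 days (334 − 28 = 306 remain).
March has 31 days (306 − 31 = 275 remain).
April has 30 days (275 − 30 = 245 remain).
May has 31 days (245 − 31 = 214 remain).
June has 30 days (214 − 30 = 184 remain).
July has 31 days (184 − 31 = 153 remain).
August has 31 days (153 − 31 = 122 remain).
September has 30 days (122 − 30 = 92 remain).
October has 31 days (92 − 31 = 61 remain).
November has 30 days (61 − 30 = 31 remain).
31 into December → December 31.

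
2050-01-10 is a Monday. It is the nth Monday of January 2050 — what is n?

2nd

Day 10 falls in week ⌈10/7⌉ of the month.
Days 1–7 hold the 1st Monday, 8–14 the 2nd, 15–21 the 3rd, 22–28 the 4th, 29–31 the 5th.
10 is in the range for the 2nd.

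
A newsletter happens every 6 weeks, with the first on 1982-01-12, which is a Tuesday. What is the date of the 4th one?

The 4th occurrence is 3 intervals after the first: 3 × 42 = 126 days after 1982-01-12.
January has 31 days — 19 days to the end of January leaves 107.
February has 28 days (79 left).
March has 31 days (48 left).
April has 30 days (18 left).
18 days into May → 1982-05-18.

1982-05-18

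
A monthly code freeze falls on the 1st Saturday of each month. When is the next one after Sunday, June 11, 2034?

June 2034 starts on a Thursday, so its 1st Saturday is June 3, 2034 (2 days in).
That is not after June 11, 2034, so look at July 2034.
July 2034 starts on a Saturday, so its 1st Saturday is July 1, 2034.

July 1, 2034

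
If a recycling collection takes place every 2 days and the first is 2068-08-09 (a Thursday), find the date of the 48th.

2068-11-11

The 48th occurrence is 47 intervals after the first: 47 × 2 = 94 days after 2068-08-09.
August has 31 days — 22 days to the end of August leaves 72.
September has 30 days (42 left).
October has 31 days (11 left).
11 days into November → 2068-11-11.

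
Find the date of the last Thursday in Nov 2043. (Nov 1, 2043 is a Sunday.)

Nov 26, 2043

Nov 2043 begins on a Sunday, so the first Thursday is Nov 5 (4 days later).
Nov 2043 has 30 days. Adding weeks: 5, 12, 19, 26 — the last one ≤ 30 is the 26th.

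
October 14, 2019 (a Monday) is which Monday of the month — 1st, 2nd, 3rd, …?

2nd

Day 14 falls in week ⌈14/7⌉ of the month.
Days 1–7 hold the 1st Monday, 8–14 the 2nd, 15–21 the 3rd, 22–28 the 4th, 29–31 the 5th.
14 is in the range for the 2nd.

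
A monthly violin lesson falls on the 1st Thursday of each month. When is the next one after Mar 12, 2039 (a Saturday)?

Apr 7, 2039

Mar 2039 starts on a Tuesday, so its 1st Thursday is Mar 3, 2039 (2 days in).
That is not after Mar 12, 2039, so look at Apr 2039.
Apr 2039 starts on a Friday, so its 1st Thursday is Apr 7, 2039 (6 days in).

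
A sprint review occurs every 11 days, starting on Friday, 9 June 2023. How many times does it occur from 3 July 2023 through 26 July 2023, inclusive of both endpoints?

2

Occurrences land 11·i days after 9 June 2023 for i = 0, 1, 2, …
3 July 2023 is 24 days after the start; 24 ÷ 11 = 2 remainder 2; since the remainder is 2, round up to i = 3. First occurrence in the window: #4 on 12 July 2023 (3×11 = 33 days in).
26 July 2023 is 47 days after the start; 47 ÷ 11 = 4 remainder 3. Last occurrence in the window: #5 on 23 July 2023.
Occurrences #4 through #5: 2 in total.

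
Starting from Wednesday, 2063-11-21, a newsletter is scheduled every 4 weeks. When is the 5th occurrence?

2064-03-12

The 5th occurrence is 4 intervals after the first: 4 × 28 = 112 days after 2063-11-21.
November has 30 days — 9 days to the end of November leaves 103.
December has 31 days (72 left).
January has 31 days (41 left).
February has 29 days (12 left).
12 days into March → 2064-03-12.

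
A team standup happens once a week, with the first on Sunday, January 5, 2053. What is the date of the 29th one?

The 29th occurrence is 28 intervals after the first: 28 × 7 = 196 days after January 5, 2053.
January has 31 days — 26 days to the end of January leaves 170.
February has 28 days (142 left).
March has 31 days (111 left).
April has 30 days (81 left).
May has 31 days (50 left).
June has 30 days (20 left).
20 days into July → July 20, 2053.

July 20, 2053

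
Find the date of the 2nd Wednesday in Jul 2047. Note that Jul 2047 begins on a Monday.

Jul 2047 begins on a Monday, so the first Wednesday is Jul 3 (2 days later).
The 2nd Wednesday is 1 weeks later: 3 + 7 = 10.

Jul 10, 2047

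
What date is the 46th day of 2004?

January has 31 days (46 − 31 = 15 remain).
15 into February → February 15.

15 February 2004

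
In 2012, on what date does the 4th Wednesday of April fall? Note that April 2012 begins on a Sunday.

April 2012 begins on a Sunday, so the first Wednesday is April 4 (3 days later).
The 4th Wednesday is 3 weeks later: 4 + 21 = 25.

25 April 2012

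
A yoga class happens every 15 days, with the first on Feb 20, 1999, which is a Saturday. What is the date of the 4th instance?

The 4th occurrence is 3 intervals after the first: 3 × 15 = 45 days after Feb 20, 1999.
Feb has 28 days — 8 days to the end of Feb leaves 37.
Mar has 31 days (6 left).
6 days into Apr → Apr 6, 1999.

Apr 6, 1999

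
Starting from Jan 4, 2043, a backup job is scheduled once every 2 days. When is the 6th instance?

Jan 14, 2043

The 6th occurrence is 5 intervals after the first: 5 × 2 = 10 days after Jan 4, 2043.
10 days later is Jan 14, 2043.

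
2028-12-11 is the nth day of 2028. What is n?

Days in months before December: 31 + 29 + 31 + 30 + 31 + 30 + 31 + 31 + 30 + 31 + 30 = 335.
Plus 11 days into December → day 346.

346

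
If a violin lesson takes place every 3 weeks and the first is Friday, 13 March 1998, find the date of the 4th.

The 4th occurrence is 3 intervals after the first: 3 × 21 = 63 days after 13 March 1998.
March has 31 days — 18 days to the end of March leaves 45.
April has 30 days (15 left).
15 days into May → 15 May 1998.

15 May 1998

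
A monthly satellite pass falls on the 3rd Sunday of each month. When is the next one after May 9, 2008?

May 18, 2008

May 2008 starts on a Thursday; its first Sunday is the 4th, so the 3rd Sunday is the 18th — May 18, 2008.
May 18, 2008 is after May 9, 2008, so that is the next one.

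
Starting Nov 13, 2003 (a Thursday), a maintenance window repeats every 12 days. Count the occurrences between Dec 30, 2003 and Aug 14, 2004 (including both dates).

Occurrences land 12·i days after Nov 13, 2003 for i = 0, 1, 2, …
Dec 30, 2003 is 47 days after the start; 47 ÷ 12 = 3 remainder 11; since the remainder is 11, round up to i = 4. First occurrence in the window: #5 on Dec 31, 2003 (4×12 = 48 days in).
Aug 14, 2004 is 275 days after the start; 275 ÷ 12 = 22 remainder 11. Last occurrence in the window: #23 on Aug 3, 2004.
Occurrences #5 through #23: 19 in total.

19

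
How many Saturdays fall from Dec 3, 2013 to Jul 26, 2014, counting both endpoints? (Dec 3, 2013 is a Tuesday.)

34

Dec 3, 2013 is a Tuesday; the first Saturday on or after it is Dec 7, 2013 (4 days later).
From Dec 7, 2013 to Jul 26, 2014: 24 + 31 + 28 + 31 + 30 + 31 + 30 + 26 = 231 days (rest of Dec, Jan, Feb, Mar, Apr, May, Jun, Jul).
231 ÷ 7 = 33 full weeks with remainder 0, so 33 more Saturdays after the first → 34.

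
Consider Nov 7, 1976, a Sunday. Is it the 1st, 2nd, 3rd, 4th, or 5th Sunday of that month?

1st

Day 7 falls in week ⌈7/7⌉ of the month.
Days 1–7 hold the 1st Sunday, 8–14 the 2nd, 15–21 the 3rd, 22–28 the 4th, 29–31 the 5th.
7 is in the range for the 1st.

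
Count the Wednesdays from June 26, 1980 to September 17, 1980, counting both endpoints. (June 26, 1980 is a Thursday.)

12

June 26, 1980 is a Thursday; the first Wednesday on or after it is July 2, 1980 (6 days later).
From July 2, 1980 to September 17, 1980: 29 + 31 + 17 = 77 days (rest of July, August, September).
77 ÷ 7 = 11 full weeks with remainder 0, so 11 more Wednesdays after the first → 12.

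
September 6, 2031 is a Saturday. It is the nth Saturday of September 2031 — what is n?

Day 6 falls in week ⌈6/7⌉ of the month.
Days 1–7 hold the 1st Saturday, 8–14 the 2nd, 15–21 the 3rd, 22–28 the 4th, 29–31 the 5th.
6 is in the range for the 1st.

1st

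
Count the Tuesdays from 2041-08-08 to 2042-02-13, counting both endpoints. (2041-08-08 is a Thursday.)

2041-08-08 is a Thursday; the first Tuesday on or after it is 2041-08-13 (5 days later).
From 2041-08-13 to 2042-02-13: 18 + 30 + 31 + 30 + 31 + 31 + 13 = 184 days (rest of August, September, October, November, December, January, February).
184 ÷ 7 = 26 full weeks with remainder 2, so 26 more Tuesdays after the first → 27.

27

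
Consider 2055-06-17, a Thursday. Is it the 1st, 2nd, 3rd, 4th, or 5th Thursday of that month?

3rd

Day 17 falls in week ⌈17/7⌉ of the month.
Days 1–7 hold the 1st Thursday, 8–14 the 2nd, 15–21 the 3rd, 22–28 the 4th, 29–31 the 5th.
17 is in the range for the 3rd.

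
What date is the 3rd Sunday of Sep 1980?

Sep 21, 1980

The first Sunday of Sep 1980 is Sep 7.
The 3rd Sunday is 2 weeks later: 7 + 14 = 21.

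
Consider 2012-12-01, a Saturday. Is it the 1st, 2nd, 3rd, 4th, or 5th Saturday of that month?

Day 1 falls in week ⌈1/7⌉ of the month.
Days 1–7 hold the 1st Saturday, 8–14 the 2nd, 15–21 the 3rd, 22–28 the 4th, 29–31 the 5th.
1 is in the range for the 1st.

1st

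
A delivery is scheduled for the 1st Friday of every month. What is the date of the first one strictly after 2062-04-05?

April 2062 starts on a Saturday, so its 1st Friday is 2062-04-07 (6 days in).
2062-04-07 is after 2062-04-05, so that is the next one.

2062-04-07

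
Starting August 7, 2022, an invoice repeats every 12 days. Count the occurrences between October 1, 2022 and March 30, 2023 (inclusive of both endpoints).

15

Occurrences land 12·i days after August 7, 2022 for i = 0, 1, 2, …
October 1, 2022 is 55 days after the start; 55 ÷ 12 = 4 remainder 7; since the remainder is 7, round up to i = 5. First occurrence in the window: #6 on October 6, 2022 (5×12 = 60 days in).
March 30, 2023 is 235 days after the start; 235 ÷ 12 = 19 remainder 7. Last occurrence in the window: #20 on March 23, 2023.
Occurrences #6 through #20: 15 in total.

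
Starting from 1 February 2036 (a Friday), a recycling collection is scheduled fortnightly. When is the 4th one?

14 March 2036

The 4th occurrence is 3 intervals after the first: 3 × 14 = 42 days after 1 February 2036.
February has 29 days — 28 days to the end of February leaves 14.
14 days into March → 14 March 2036.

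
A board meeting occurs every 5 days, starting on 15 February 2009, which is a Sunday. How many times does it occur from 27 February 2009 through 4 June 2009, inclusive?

Occurrences land 5·i days after 15 February 2009 for i = 0, 1, 2, …
27 February 2009 is 12 days after the start; 12 ÷ 5 = 2 remainder 2; since the remainder is 2, round up to i = 3. First occurrence in the window: #4 on 2 March 2009 (3×5 = 15 days in).
4 June 2009 is 109 days after the start; 109 ÷ 5 = 21 remainder 4. Last occurrence in the window: #22 on 31 May 2009.
Occurrences #4 through #22: 19 in total.

19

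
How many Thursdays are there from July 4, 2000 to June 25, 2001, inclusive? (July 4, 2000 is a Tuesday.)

51

July 4, 2000 is a Tuesday; the first Thursday on or after it is July 6, 2000 (2 days later).
From July 6, 2000 to June 25, 2001: 178 + 176 = 354 days (rest of 2000, to June 25, 2001 in 2001).
354 ÷ 7 = 50 full weeks with remainder 4, so 50 more Thursdays after the first → 51.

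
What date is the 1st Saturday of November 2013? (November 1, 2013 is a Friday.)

2 November 2013

November 2013 begins on a Friday, so the first Saturday is November 2 (1 day later).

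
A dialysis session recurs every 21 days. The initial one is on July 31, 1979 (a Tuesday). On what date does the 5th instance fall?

October 23, 1979

The 5th occurrence is 4 intervals after the first: 4 × 21 = 84 days after July 31, 1979.
July has 31 days — 0 days to the end of July leaves 84.
August has 31 days (53 left).
September has 30 days (23 left).
23 days into October → October 23, 1979.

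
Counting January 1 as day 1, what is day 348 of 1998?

December 14, 1998

January has 31 days (348 − 31 = 317 remain).
February has 28 days (317 − 28 = 289 remain).
March has 31 days (289 − 31 = 258 remain).
April has 30 days (258 − 30 = 228 remain).
May has 31 days (228 − 31 = 197 remain).
June has 30 days (197 − 30 = 167 remain).
July has 31 days (167 − 31 = 136 remain).
August has 31 days (136 − 31 = 105 remain).
September has 30 days (105 − 30 = 75 remain).
October has 31 days (75 − 31 = 44 remain).
November has 30 days (44 − 30 = 14 remain).
14 into December → December 14.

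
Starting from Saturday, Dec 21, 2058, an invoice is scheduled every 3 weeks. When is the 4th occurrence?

The 4th occurrence is 3 intervals after the first: 3 × 21 = 63 days after Dec 21, 2058.
Dec has 31 days — 10 days to the end of Dec leaves 53.
Jan has 31 days (22 left).
22 days into Feb → Feb 22, 2059.

Feb 22, 2059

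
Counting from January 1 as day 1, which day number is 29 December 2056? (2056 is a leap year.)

364

Days in months before December: 31 + 29 + 31 + 30 + 31 + 30 + 31 + 31 + 30 + 31 + 30 = 335.
Plus 29 days into December → day 364.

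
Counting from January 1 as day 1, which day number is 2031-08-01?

Days in months before August: 31 + 28 + 31 + 30 + 31 + 30 + 31 = 212.
Plus 1 day into August → day 213.

213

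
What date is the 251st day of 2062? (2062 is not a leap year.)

8 September 2062

January has 31 days (251 − 31 = 220 remain).
February has 28 days (220 − 28 = 192 remain).
March has 31 days (192 − 31 = 161 remain).
April has 30 days (161 − 30 = 131 remain).
May has 31 days (131 − 31 = 100 remain).
June has 30 days (100 − 30 = 70 remain).
July has 31 days (70 − 31 = 39 remain).
August has 31 days (39 − 31 = 8 remain).
8 into September → September 8.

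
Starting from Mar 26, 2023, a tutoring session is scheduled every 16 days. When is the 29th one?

The 29th occurrence is 28 intervals after the first: 28 × 16 = 448 days after Mar 26, 2023.
Mar has 31 days — 5 days to the end of Mar leaves 443.
From end of Mar to end of 2023 is 275 days (168 left).
Jan has 31 days (137 left).
Feb has 29 days (108 left).
Mar has 31 days (77 left).
Apr has 30 days (47 left).
May has 31 days (16 left).
16 days into Jun → Jun 16, 2024.

Jun 16, 2024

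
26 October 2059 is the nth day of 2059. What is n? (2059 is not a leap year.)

299

Days in months before October: 31 + 28 + 31 + 30 + 31 + 30 + 31 + 31 + 30 = 273.
Plus 26 days into October → day 299.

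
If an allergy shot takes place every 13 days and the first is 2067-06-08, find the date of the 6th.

The 6th occurrence is 5 intervals after the first: 5 × 13 = 65 days after 2067-06-08.
June has 30 days — 22 days to the end of June leaves 43.
July has 31 days (12 left).
12 days into August → 2067-08-12.

2067-08-12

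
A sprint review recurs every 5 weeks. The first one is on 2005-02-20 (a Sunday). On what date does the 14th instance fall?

The 14th occurrence is 13 intervals after the first: 13 × 35 = 455 days after 2005-02-20.
February has 28 days — 8 days to the end of February leaves 447.
From end of February to end of 2005 is 306 days (141 left).
January has 31 days (110 left).
February has 28 days (82 left).
March has 31 days (51 left).
April has 30 days (21 left).
21 days into May → 2006-05-21.

2006-05-21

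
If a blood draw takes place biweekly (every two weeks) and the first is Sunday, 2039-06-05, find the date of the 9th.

2039-09-25

The 9th occurrence is 8 intervals after the first: 8 × 14 = 112 days after 2039-06-05.
June has 30 days — 25 days to the end of June leaves 87.
July has 31 days (56 left).
August has 31 days (25 left).
25 days into September → 2039-09-25.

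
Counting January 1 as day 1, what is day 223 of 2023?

Aug 11, 2023

Jan has 31 days (223 − 31 = 192 remain).
Feb has 28 days (192 − 28 = 164 remain).
Mar has 31 days (164 − 31 = 133 remain).
Apr has 30 days (133 − 30 = 103 remain).
May has 31 days (103 − 31 = 72 remain).
Jun has 30 days (72 − 30 = 42 remain).
Jul has 31 days (42 − 31 = 11 remain).
11 into Aug → Aug 11.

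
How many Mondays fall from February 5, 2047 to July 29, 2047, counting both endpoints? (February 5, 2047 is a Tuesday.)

February 5, 2047 is a Tuesday; the first Monday on or after it is February 11, 2047 (6 days later).
From February 11, 2047 to July 29, 2047: 17 + 31 + 30 + 31 + 30 + 29 = 168 days (rest of February, March, April, May, June, July).
168 ÷ 7 = 24 full weeks with remainder 0, so 24 more Mondays after the first → 25.

25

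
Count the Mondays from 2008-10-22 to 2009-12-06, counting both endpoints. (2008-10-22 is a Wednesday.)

58

2008-10-22 is a Wednesday; the first Monday on or after it is 2008-10-27 (5 days later).
From 2008-10-27 to 2009-12-06: 65 + 340 = 405 days (rest of 2008, to 2009-12-06 in 2009).
405 ÷ 7 = 57 full weeks with remainder 6, so 57 more Mondays after the first → 58.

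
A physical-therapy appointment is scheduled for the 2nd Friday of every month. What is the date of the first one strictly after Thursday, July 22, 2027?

July 2027 starts on a Thursday; its first Friday is the 2nd, so the 2nd Friday is the 9th — July 9, 2027.
That is not after July 22, 2027, so look at August 2027.
August 2027 starts on a Sunday; its first Friday is the 6th, so the 2nd Friday is the 13th — August 13, 2027.

August 13, 2027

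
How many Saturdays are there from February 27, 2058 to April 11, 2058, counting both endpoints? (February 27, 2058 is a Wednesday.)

February 27, 2058 is a Wednesday; the first Saturday on or after it is March 2, 2058 (3 days later).
From March 2, 2058 to April 11, 2058: 29 + 11 = 40 days (rest of March, April).
40 ÷ 7 = 5 full weeks with remainder 5, so 5 more Saturdays after the first → 6.

6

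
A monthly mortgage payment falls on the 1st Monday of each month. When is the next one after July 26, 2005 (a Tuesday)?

July 2005 starts on a Friday, so its 1st Monday is July 4, 2005 (3 days in).
That is not after July 26, 2005, so look at August 2005.
August 2005 starts on a Monday, so its 1st Monday is August 1, 2005.

August 1, 2005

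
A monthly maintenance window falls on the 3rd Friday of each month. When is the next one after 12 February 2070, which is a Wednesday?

21 February 2070

February 2070 starts on a Saturday; its first Friday is the 7th, so the 3rd Friday is the 21st — 21 February 2070.
21 February 2070 is after 12 February 2070, so that is the next one.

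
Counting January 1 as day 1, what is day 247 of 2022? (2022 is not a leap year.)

4 September 2022

January has 31 days (247 − 31 = 216 remain).
February has 28 days (216 − 28 = 188 remain).
March has 31 days (188 − 31 = 157 remain).
April has 30 days (157 − 30 = 127 remain).
May has 31 days (127 − 31 = 96 remain).
June has 30 days (96 − 30 = 66 remain).
July has 31 days (66 − 31 = 35 remain).
August has 31 days (35 − 31 = 4 remain).
4 into September → September 4.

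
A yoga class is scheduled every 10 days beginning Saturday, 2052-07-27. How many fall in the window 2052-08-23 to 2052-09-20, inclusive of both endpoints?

3

Occurrences land 10·i days after 2052-07-27 for i = 0, 1, 2, …
2052-08-23 is 27 days after the start; 27 ÷ 10 = 2 remainder 7; since the remainder is 7, round up to i = 3. First occurrence in the window: #4 on 2052-08-26 (3×10 = 30 days in).
2052-09-20 is 55 days after the start; 55 ÷ 10 = 5 remainder 5. Last occurrence in the window: #6 on 2052-09-15.
Occurrences #4 through #6: 3 in total.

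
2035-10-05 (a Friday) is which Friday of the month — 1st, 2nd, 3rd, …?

1st

Day 5 falls in week ⌈5/7⌉ of the month.
Days 1–7 hold the 1st Friday, 8–14 the 2nd, 15–21 the 3rd, 22–28 the 4th, 29–31 the 5th.
5 is in the range for the 1st.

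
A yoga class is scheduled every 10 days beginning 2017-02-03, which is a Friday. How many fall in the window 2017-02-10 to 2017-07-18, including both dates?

Occurrences land 10·i days after 2017-02-03 for i = 0, 1, 2, …
2017-02-10 is 7 days after the start; 7 ÷ 10 = 0 remainder 7; since the remainder is 7, round up to i = 1. First occurrence in the window: #2 on 2017-02-13 (1×10 = 10 days in).
2017-07-18 is 165 days after the start; 165 ÷ 10 = 16 remainder 5. Last occurrence in the window: #17 on 2017-07-13.
Occurrences #2 through #17: 16 in total.

16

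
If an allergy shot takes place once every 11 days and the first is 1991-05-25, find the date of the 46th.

The 46th occurrence is 45 intervals after the first: 45 × 11 = 495 days after 1991-05-25.
May has 31 days — 6 days to the end of May leaves 489.
From end of May to end of 1991 is 214 days (275 left).
January has 31 days (244 left).
February has 29 days (215 left).
March has 31 days (184 left).
April has 30 days (154 left).
May has 31 days (123 left).
June has 30 days (93 left).
July has 31 days (62 left).
August has 31 days (31 left).
September has 30 days (1 left).
1 day into October → 1992-10-01.

1992-10-01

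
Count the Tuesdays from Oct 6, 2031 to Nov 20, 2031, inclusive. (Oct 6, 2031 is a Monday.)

7

Oct 6, 2031 is a Monday; the first Tuesday on or after it is Oct 7, 2031 (1 day later).
From Oct 7, 2031 to Nov 20, 2031: 24 + 20 = 44 days (rest of Oct, Nov).
44 ÷ 7 = 6 full weeks with remainder 2, so 6 more Tuesdays after the first → 7.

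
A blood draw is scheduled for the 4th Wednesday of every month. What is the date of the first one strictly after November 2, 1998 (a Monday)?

November 25, 1998

November 1998 starts on a Sunday; its first Wednesday is the 4th, so the 4th Wednesday is the 25th — November 25, 1998.
November 25, 1998 is after November 2, 1998, so that is the next one.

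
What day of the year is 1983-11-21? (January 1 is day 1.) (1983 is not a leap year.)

325

Days in months before November: 31 + 28 + 31 + 30 + 31 + 30 + 31 + 31 + 30 + 31 = 304.
Plus 21 days into November → day 325.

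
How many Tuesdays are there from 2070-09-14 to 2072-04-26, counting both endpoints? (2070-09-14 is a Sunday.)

85

2070-09-14 is a Sunday; the first Tuesday on or after it is 2070-09-16 (2 days later).
From 2070-09-16 to 2072-04-26: 106 + 365 + 117 = 588 days (rest of 2070, 2071, to 2072-04-26 in 2072).
588 ÷ 7 = 84 full weeks with remainder 0, so 84 more Tuesdays after the first → 85.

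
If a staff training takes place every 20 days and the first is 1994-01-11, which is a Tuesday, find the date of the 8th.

The 8th occurrence is 7 intervals after the first: 7 × 20 = 140 days after 1994-01-11.
January has 31 days — 20 days to the end of January leaves 120.
February has 28 days (92 left).
March has 31 days (61 left).
April has 30 days (31 left).
31 days into May → 1994-05-31.

1994-05-31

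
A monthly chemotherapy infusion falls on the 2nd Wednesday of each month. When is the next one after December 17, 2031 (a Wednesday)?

January 14, 2032

December 2031 starts on a Monday; its first Wednesday is the 3rd, so the 2nd Wednesday is the 10th — December 10, 2031.
That is not after December 17, 2031, so look at January 2032.
January 2032 starts on a Thursday; its first Wednesday is the 7th, so the 2nd Wednesday is the 14th — January 14, 2032.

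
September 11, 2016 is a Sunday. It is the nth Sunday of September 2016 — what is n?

Day 11 falls in week ⌈11/7⌉ of the month.
Days 1–7 hold the 1st Sunday, 8–14 the 2nd, 15–21 the 3rd, 22–28 the 4th, 29–31 the 5th.
11 is in the range for the 2nd.

2nd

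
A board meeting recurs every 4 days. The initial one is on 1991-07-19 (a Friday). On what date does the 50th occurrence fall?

The 50th occurrence is 49 intervals after the first: 49 × 4 = 196 days after 1991-07-19.
July has 31 days — 12 days to the end of July leaves 184.
August has 31 days (153 left).
September has 30 days (123 left).
October has 31 days (92 left).
November has 30 days (62 left).
December has 31 days (31 left).
31 days into January → 1992-01-31.

1992-01-31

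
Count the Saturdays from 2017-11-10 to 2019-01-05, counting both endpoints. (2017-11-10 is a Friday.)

61

2017-11-10 is a Friday; the first Saturday on or after it is 2017-11-11 (1 day later).
From 2017-11-11 to 2019-01-05: 50 + 365 + 5 = 420 days (rest of 2017, 2018, to 2019-01-05 in 2019).
420 ÷ 7 = 60 full weeks with remainder 0, so 60 more Saturdays after the first → 61.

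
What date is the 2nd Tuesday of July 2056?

July 11, 2056

The first Tuesday of July 2056 is July 4.
The 2nd Tuesday is 1 weeks later: 4 + 7 = 11.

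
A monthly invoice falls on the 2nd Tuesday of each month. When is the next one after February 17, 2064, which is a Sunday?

March 11, 2064

February 2064 starts on a Friday; its first Tuesday is the 5th, so the 2nd Tuesday is the 12th — February 12, 2064.
That is not after February 17, 2064, so look at March 2064.
March 2064 starts on a Saturday; its first Tuesday is the 4th, so the 2nd Tuesday is the 11th — March 11, 2064.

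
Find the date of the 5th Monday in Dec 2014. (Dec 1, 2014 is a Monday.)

Dec 2014 begins on a Monday, so the first Monday is Dec 1.
The 5th Monday is 4 weeks later: 1 + 28 = 29.

Dec 29, 2014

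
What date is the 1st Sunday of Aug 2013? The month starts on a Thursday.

Aug 2013 begins on a Thursday, so the first Sunday is Aug 4 (3 days later).

Aug 4, 2013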